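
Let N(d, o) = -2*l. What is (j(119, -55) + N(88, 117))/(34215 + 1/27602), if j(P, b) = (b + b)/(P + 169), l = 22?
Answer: -12600313/9713853576 ≈ -0.0012971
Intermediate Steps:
N(d, o) = -44 (N(d, o) = -2*22 = -44)
j(P, b) = 2*b/(169 + P) (j(P, b) = (2*b)/(169 + P) = 2*b/(169 + P))
(j(119, -55) + N(88, 117))/(34215 + 1/27602) = (2*(-55)/(169 + 119) - 44)/(34215 + 1/27602) = (2*(-55)/288 - 44)/(34215 + 1/27602) = (2*(-55)*(1/288) - 44)/(944402431/27602) = (-55/144 - 44)*(27602/944402431) = -6391/144*27602/944402431 = -12600313/9713853576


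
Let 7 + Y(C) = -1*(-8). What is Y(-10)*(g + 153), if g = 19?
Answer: 172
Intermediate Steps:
Y(C) = 1 (Y(C) = -7 - 1*(-8) = -7 + 8 = 1)
Y(-10)*(g + 153) = 1*(19 + 153) = 1*172 = 172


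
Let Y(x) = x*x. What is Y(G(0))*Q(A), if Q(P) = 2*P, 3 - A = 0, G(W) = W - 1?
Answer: 6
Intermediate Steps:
G(W) = -1 + W
Y(x) = x²
A = 3 (A = 3 - 1*0 = 3 + 0 = 3)
Y(G(0))*Q(A) = (-1 + 0)²*(2*3) = (-1)²*6 = 1*6 = 6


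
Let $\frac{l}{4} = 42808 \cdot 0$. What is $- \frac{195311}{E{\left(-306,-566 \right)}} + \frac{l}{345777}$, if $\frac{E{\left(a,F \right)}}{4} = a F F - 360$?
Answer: $\frac{195311}{392117184} \approx 0.00049809$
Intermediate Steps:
$E{\left(a,F \right)} = -1440 + 4 a F^{2}$ ($E{\left(a,F \right)} = 4 \left(a F F - 360\right) = 4 \left(F a F - 360\right) = 4 \left(a F^{2} - 360\right) = 4 \left(-360 + a F^{2}\right) = -1440 + 4 a F^{2}$)
$l = 0$ ($l = 4 \cdot 42808 \cdot 0 = 4 \cdot 0 = 0$)
$- \frac{195311}{E{\left(-306,-566 \right)}} + \frac{l}{345777} = - \frac{195311}{-1440 + 4 \left(-306\right) \left(-566\right)^{2}} + \frac{0}{345777} = - \frac{195311}{-1440 + 4 \left(-306\right) 320356} + 0 \cdot \frac{1}{345777} = - \frac{195311}{-1440 - 392115744} + 0 = - \frac{195311}{-392117184} + 0 = \left(-195311\right) \left(- \frac{1}{392117184}\right) + 0 = \frac{195311}{392117184} + 0 = \frac{195311}{392117184}$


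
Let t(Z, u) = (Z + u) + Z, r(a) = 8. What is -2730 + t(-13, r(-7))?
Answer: -2748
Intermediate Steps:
t(Z, u) = u + 2*Z
-2730 + t(-13, r(-7)) = -2730 + (8 + 2*(-13)) = -2730 + (8 - 26) = -2730 - 18 = -2748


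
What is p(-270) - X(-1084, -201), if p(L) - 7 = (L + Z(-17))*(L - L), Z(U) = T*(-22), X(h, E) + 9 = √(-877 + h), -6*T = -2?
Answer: 16 - I*√1961 ≈ 16.0 - 44.283*I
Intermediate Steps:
T = ⅓ (T = -⅙*(-2) = ⅓ ≈ 0.33333)
X(h, E) = -9 + √(-877 + h)
Z(U) = -22/3 (Z(U) = (⅓)*(-22) = -22/3)
p(L) = 7 (p(L) = 7 + (L - 22/3)*(L - L) = 7 + (-22/3 + L)*0 = 7 + 0 = 7)
p(-270) - X(-1084, -201) = 7 - (-9 + √(-877 - 1084)) = 7 - (-9 + √(-1961)) = 7 - (-9 + I*√1961) = 7 + (9 - I*√1961) = 16 - I*√1961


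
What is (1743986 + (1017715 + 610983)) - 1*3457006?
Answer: -84322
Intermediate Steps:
(1743986 + (1017715 + 610983)) - 1*3457006 = (1743986 + 1628698) - 3457006 = 3372684 - 3457006 = -84322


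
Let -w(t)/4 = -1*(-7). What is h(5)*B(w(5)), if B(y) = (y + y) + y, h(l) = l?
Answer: -420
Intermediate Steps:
w(t) = -28 (w(t) = -(-4)*(-7) = -4*7 = -28)
B(y) = 3*y (B(y) = 2*y + y = 3*y)
h(5)*B(w(5)) = 5*(3*(-28)) = 5*(-84) = -420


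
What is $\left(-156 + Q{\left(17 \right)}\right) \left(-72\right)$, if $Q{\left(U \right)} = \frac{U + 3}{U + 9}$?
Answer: $\frac{145296}{13} \approx 11177.0$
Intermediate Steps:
$Q{\left(U \right)} = \frac{3 + U}{9 + U}$
$\left(-156 + Q{\left(17 \right)}\right) \left(-72\right) = \left(-156 + \frac{3 + 17}{9 + 17}\right) \left(-72\right) = \left(-156 + \frac{1}{26} \cdot 20\right) \left(-72\right) = \left(-156 + \frac{10}{13}\right) \left(-72\right) = \left(- \frac{2018}{13}\right) \left(-72\right) = \frac{145296}{13}$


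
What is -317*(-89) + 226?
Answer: 28439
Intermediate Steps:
-317*(-89) + 226 = 28213 + 226 = 28439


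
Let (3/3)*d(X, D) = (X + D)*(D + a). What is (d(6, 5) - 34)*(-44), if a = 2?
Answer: -1892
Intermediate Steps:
d(X, D) = (2 + D)*(D + X) (d(X, D) = (X + D)*(D + 2) = (D + X)*(2 + D) = (2 + D)*(D + X))
(d(6, 5) - 34)*(-44) = ((5² + 2*5 + 2*6 + 5*6) - 34)*(-44) = ((25 + 10 + 12 + 30) - 34)*(-44) = (77 - 34)*(-44) = 43*(-44) = -1892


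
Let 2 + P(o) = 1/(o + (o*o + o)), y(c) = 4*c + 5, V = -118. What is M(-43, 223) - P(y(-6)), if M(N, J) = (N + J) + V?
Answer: 20671/323 ≈ 63.997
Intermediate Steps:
M(N, J) = -118 + J + N (M(N, J) = (N + J) - 118 = (J + N) - 118 = -118 + J + N)
y(c) = 5 + 4*c
P(o) = -2 + 1/(o² + 2*o) (P(o) = -2 + 1/(o + (o*o + o)) = -2 + 1/(o + (o² + o)) = -2 + 1/(o + (o + o²)) = -2 + 1/(o² + 2*o))
M(-43, 223) - P(y(-6)) = (-118 + 223 - 43) - (1 - 4*(5 + 4*(-6)) - 2*(5 + 4*(-6))²)/((5 + 4*(-6))*(2 + (5 + 4*(-6)))) = 62 - (1 - 4*(5 - 24) - 2*(5 - 24)²)/((5 - 24)*(2 + (5 - 24))) = 62 - (1 - 4*(-19) - 2*(-19)²)/((-19)*(2 - 19)) = 62 - (-1)*(1 + 76 - 2*361)/(19*(-17)) = 62 - (-1)*(-1)*(1 + 76 - 722)/(19*17) = 62 - (-1)*(-1)*(-645)/(19*17) = 62 - 1*(-645/323) = 62 + 645/323 = 20671/323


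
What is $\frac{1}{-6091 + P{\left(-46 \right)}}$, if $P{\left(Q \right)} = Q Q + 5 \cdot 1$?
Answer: $- \frac{1}{3970} \approx -0.00025189$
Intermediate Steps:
$P{\left(Q \right)} = 5 + Q^{2}$ ($P{\left(Q \right)} = Q^{2} + 5 = 5 + Q^{2}$)
$\frac{1}{-6091 + P{\left(-46 \right)}} = \frac{1}{-6091 + \left(5 + \left(-46\right)^{2}\right)} = \frac{1}{-6091 + \left(5 + 2116\right)} = \frac{1}{-6091 + 2121} = \frac{1}{-3970} = - \frac{1}{3970}$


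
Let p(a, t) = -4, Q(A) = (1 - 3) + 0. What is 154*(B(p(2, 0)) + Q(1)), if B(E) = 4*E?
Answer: -2772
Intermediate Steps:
Q(A) = -2 (Q(A) = -2 + 0 = -2)
154*(B(p(2, 0)) + Q(1)) = 154*(4*(-4) - 2) = 154*(-16 - 2) = 154*(-18) = -2772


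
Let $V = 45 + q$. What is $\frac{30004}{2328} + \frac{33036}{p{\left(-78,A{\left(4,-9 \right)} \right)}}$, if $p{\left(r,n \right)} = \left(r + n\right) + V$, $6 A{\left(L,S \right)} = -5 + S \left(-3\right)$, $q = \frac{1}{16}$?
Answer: $- \frac{912354791}{817710} \approx -1115.7$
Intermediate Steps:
$q = \frac{1}{16} \approx 0.0625$
$A{\left(L,S \right)} = - \frac{5}{6} - \frac{S}{2}$ ($A{\left(L,S \right)} = \frac{-5 + S \left(-3\right)}{6} = \frac{-5 - 3 S}{6} = - \frac{5}{6} - \frac{S}{2}$)
$V = \frac{721}{16}$ ($V = 45 + \frac{1}{16} = \frac{721}{16} \approx 45.063$)
$p{\left(r,n \right)} = \frac{721}{16} + n + r$ ($p{\left(r,n \right)} = \left(r + n\right) + \frac{721}{16} = \left(n + r\right) + \frac{721}{16} = \frac{721}{16} + n + r$)
$\frac{30004}{2328} + \frac{33036}{p{\left(-78,A{\left(4,-9 \right)} \right)}} = \frac{30004}{2328} + \frac{33036}{\frac{721}{16} - - \frac{11}{3} - 78} = 30004 \cdot \frac{1}{2328} + \frac{33036}{\frac{721}{16} + \left(- \frac{5}{6} + \frac{9}{2}\right) - 78} = \frac{7501}{582} + \frac{33036}{\frac{721}{16} + \frac{11}{3} - 78} = \frac{7501}{582} + \frac{33036}{- \frac{1405}{48}} = \frac{7501}{582} + 33036 \left(- \frac{48}{1405}\right) = \frac{7501}{582} - \frac{1585728}{1405} = - \frac{912354791}{817710}$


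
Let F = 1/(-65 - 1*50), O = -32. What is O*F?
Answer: 32/115 ≈ 0.27826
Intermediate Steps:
F = -1/115 (F = 1/(-65 - 50) = 1/(-115) = -1/115 ≈ -0.0086956)
O*F = -32*(-1/115) = 32/115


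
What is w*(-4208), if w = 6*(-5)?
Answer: 126240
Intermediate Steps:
w = -30
w*(-4208) = -30*(-4208) = 126240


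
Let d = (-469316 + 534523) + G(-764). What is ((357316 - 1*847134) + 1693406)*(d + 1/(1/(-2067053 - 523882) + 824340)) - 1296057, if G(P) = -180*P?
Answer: 521134742878606233946461/2135811357899 ≈ 2.4400e+11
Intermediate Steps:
d = 202727 (d = (-469316 + 534523) - 180*(-764) = 65207 + 137520 = 202727)
((357316 - 1*847134) + 1693406)*(d + 1/(1/(-2067053 - 523882) + 824340)) - 1296057 = ((357316 - 1*847134) + 1693406)*(202727 + 1/(1/(-2067053 - 523882) + 824340)) - 1296057 = ((357316 - 847134) + 1693406)*(202727 + 1/(1/(-2590935) + 824340)) - 1296057 = (-489818 + 1693406)*(202727 + 1/(-1/2590935 + 824340)) - 1296057 = 1203588*(202727 + 1/(2135811357899/2590935)) - 1296057 = 1203588*(202727 + 2590935/2135811357899) - 1296057 = 1203588*(432986629155381508/2135811357899) - 1296057 = 521137511011867318450704/2135811357899 - 1296057 = 521134742878606233946461/2135811357899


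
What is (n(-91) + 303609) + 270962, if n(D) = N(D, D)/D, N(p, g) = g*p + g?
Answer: 574481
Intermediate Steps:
N(p, g) = g + g*p
n(D) = 1 + D (n(D) = (D*(1 + D))/D = 1 + D)
(n(-91) + 303609) + 270962 = ((1 - 91) + 303609) + 270962 = (-90 + 303609) + 270962 = 303519 + 270962 = 574481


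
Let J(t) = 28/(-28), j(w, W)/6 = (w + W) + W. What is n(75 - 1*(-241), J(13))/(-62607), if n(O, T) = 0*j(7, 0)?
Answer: 0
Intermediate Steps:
j(w, W) = 6*w + 12*W (j(w, W) = 6*((w + W) + W) = 6*((W + w) + W) = 6*(w + 2*W) = 6*w + 12*W)
J(t) = -1 (J(t) = 28*(-1/28) = -1)
n(O, T) = 0 (n(O, T) = 0*(6*7 + 12*0) = 0*(42 + 0) = 0*42 = 0)
n(75 - 1*(-241), J(13))/(-62607) = 0/(-62607) = 0*(-1/62607) = 0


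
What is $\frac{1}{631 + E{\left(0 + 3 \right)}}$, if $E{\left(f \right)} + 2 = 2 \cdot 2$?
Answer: $\frac{1}{633} \approx 0.0015798$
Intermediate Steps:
$E{\left(f \right)} = 2$ ($E{\left(f \right)} = -2 + 2 \cdot 2 = -2 + 4 = 2$)
$\frac{1}{631 + E{\left(0 + 3 \right)}} = \frac{1}{631 + 2} = \frac{1}{633}$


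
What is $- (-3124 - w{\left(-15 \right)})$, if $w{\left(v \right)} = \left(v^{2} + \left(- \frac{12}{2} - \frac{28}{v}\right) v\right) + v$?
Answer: $3396$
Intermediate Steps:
$w{\left(v \right)} = v + v^{2} + v \left(-6 - \frac{28}{v}\right)$ ($w{\left(v \right)} = \left(v^{2} + \left(\left(-12\right) \frac{1}{2} - \frac{28}{v}\right) v\right) + v = \left(v^{2} + \left(-6 - \frac{28}{v}\right) v\right) + v = \left(v^{2} + v \left(-6 - \frac{28}{v}\right)\right) + v = v + v^{2} + v \left(-6 - \frac{28}{v}\right)$)
$- (-3124 - w{\left(-15 \right)}) = - (-3124 - \left(-28 + \left(-15\right)^{2} - -75\right)) = - (-3124 - \left(-28 + 225 + 75\right)) = - (-3124 - 272) = \left(-1\right) \left(-3396\right) = 3396$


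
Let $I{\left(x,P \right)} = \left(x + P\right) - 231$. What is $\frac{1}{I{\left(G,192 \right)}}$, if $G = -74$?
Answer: $- \frac{1}{113} \approx -0.0088496$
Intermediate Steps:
$I{\left(x,P \right)} = -231 + P + x$ ($I{\left(x,P \right)} = \left(P + x\right) - 231 = -231 + P + x$)
$\frac{1}{I{\left(G,192 \right)}} = \frac{1}{-231 + 192 - 74} = \frac{1}{-113} = - \frac{1}{113}$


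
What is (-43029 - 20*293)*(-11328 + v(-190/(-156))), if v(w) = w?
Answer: 43192893721/78 ≈ 5.5375e+8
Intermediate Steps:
(-43029 - 20*293)*(-11328 + v(-190/(-156))) = (-43029 - 20*293)*(-11328 - 190/(-156)) = (-43029 - 5860)*(-11328 - 190*(-1/156)) = -48889*(-11328 + 95/78) = -48889*(-883489/78) = 43192893721/78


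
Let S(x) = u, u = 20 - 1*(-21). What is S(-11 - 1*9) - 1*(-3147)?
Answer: 3188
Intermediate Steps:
u = 41 (u = 20 + 21 = 41)
S(x) = 41
S(-11 - 1*9) - 1*(-3147) = 41 - 1*(-3147) = 41 + 3147 = 3188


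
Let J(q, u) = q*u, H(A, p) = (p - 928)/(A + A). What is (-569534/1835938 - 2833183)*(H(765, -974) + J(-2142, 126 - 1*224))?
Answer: -46404979589437335574/78027365 ≈ -5.9473e+11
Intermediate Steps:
H(A, p) = (-928 + p)/(2*A) (H(A, p) = (-928 + p)/((2*A)) = (-928 + p)*(1/(2*A)) = (-928 + p)/(2*A))
(-569534/1835938 - 2833183)*(H(765, -974) + J(-2142, 126 - 1*224)) = (-569534/1835938 - 2833183)*((½)*(-928 - 974)/765 - 2142*(126 - 1*224)) = (-569534*1/1835938 - 2833183)*((½)*(1/765)*(-1902) - 2142*(126 - 224)) = (-284767/917969 - 2833183)*(-317/255 - 2142*(-98)) = -2600774450094*(-317/255 + 209916)/917969 = -2600774450094/917969*53528263/255 = -46404979589437335574/78027365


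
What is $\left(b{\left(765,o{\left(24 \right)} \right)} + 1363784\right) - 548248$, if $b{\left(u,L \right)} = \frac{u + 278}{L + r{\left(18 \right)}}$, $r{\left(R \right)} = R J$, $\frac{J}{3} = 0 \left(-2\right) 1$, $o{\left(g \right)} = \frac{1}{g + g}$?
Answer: $865600$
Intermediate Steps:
$o{\left(g \right)} = \frac{1}{2 g}$
$J = 0$ ($J = 3 \cdot 0 \left(-2\right) 1 = 3 \cdot 0 \cdot 1 = 3 \cdot 0 = 0$)
$r{\left(R \right)} = 0$ ($r{\left(R \right)} = R 0 = 0$)
$b{\left(u,L \right)} = \frac{278 + u}{L}$ ($b{\left(u,L \right)} = \frac{u + 278}{L + 0} = \frac{278 + u}{L}$)
$\left(b{\left(765,o{\left(24 \right)} \right)} + 1363784\right) - 548248 = \left(\frac{278 + 765}{\frac{1}{2} \cdot \frac{1}{24}} + 1363784\right) - 548248 = \left(\frac{1}{\frac{1}{2} \cdot \frac{1}{24}} \cdot 1043 + 1363784\right) - 548248 = \left(\frac{1}{\frac{1}{48}} \cdot 1043 + 1363784\right) - 548248 = \left(48 \cdot 1043 + 1363784\right) - 548248 = \left(50064 + 1363784\right) - 548248 = 1413848 - 548248 = 865600$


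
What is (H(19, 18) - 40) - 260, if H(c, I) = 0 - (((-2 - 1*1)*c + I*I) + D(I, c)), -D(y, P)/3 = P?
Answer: -510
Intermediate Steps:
D(y, P) = -3*P
H(c, I) = -I² + 6*c (H(c, I) = 0 - (((-2 - 1*1)*c + I*I) - 3*c) = 0 - (((-2 - 1)*c + I²) - 3*c) = 0 - ((-3*c + I²) - 3*c) = 0 - ((I² - 3*c) - 3*c) = 0 - (I² - 6*c) = 0 + (-I² + 6*c) = -I² + 6*c)
(H(19, 18) - 40) - 260 = ((-1*18² + 6*19) - 40) - 260 = ((-1*324 + 114) - 40) - 260 = ((-324 + 114) - 40) - 260 = (-210 - 40) - 260 = -250 - 260 = -510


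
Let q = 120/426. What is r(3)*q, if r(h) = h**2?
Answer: 180/71 ≈ 2.5352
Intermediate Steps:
q = 20/71 (q = 120*(1/426) = 20/71 ≈ 0.28169)
r(3)*q = 3**2*(20/71) = 9*(20/71) = 180/71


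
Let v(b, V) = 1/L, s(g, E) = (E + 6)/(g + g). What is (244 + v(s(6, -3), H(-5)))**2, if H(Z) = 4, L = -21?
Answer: 26245129/441 ≈ 59513.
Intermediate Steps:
s(g, E) = (6 + E)/(2*g) (s(g, E) = (6 + E)/((2*g)) = (6 + E)*(1/(2*g)) = (6 + E)/(2*g))
v(b, V) = -1/21 (v(b, V) = 1/(-21) = -1/21)
(244 + v(s(6, -3), H(-5)))**2 = (244 - 1/21)**2 = (5123/21)**2 = 26245129/441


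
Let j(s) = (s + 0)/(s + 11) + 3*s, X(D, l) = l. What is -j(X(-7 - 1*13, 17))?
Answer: -1445/28 ≈ -51.607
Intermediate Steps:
j(s) = 3*s + s/(11 + s) (j(s) = s/(11 + s) + 3*s = 3*s + s/(11 + s))
-j(X(-7 - 1*13, 17)) = -17*(34 + 3*17)/(11 + 17) = -17*(34 + 51)/28 = -17*85/28 = -1*1445/28 = -1445/28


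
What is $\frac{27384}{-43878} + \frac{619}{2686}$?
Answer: $- \frac{7732157}{19642718} \approx -0.39364$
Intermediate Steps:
$\frac{27384}{-43878} + \frac{619}{2686} = 27384 \left(- \frac{1}{43878}\right) + 619 \cdot \frac{1}{2686} = - \frac{4564}{7313} + \frac{619}{2686} = - \frac{7732157}{19642718}$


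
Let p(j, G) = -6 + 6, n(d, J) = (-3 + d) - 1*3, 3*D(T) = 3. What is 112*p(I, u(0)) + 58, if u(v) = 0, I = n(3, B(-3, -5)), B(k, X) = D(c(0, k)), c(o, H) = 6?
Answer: 58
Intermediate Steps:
D(T) = 1 (D(T) = (⅓)*3 = 1)
B(k, X) = 1
n(d, J) = -6 + d (n(d, J) = (-3 + d) - 3 = -6 + d)
I = -3 (I = -6 + 3 = -3)
p(j, G) = 0
112*p(I, u(0)) + 58 = 112*0 + 58 = 0 + 58 = 58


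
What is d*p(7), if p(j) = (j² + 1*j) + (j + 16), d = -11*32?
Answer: -27808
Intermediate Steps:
d = -352
p(j) = 16 + j² + 2*j (p(j) = (j² + j) + (16 + j) = (j + j²) + (16 + j) = 16 + j² + 2*j)
d*p(7) = -352*(16 + 7² + 2*7) = -352*(16 + 49 + 14) = -352*79 = -27808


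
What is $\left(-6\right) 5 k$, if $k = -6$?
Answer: $180$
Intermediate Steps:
$\left(-6\right) 5 k = \left(-6\right) 5 \left(-6\right) = \left(-30\right) \left(-6\right) = 180$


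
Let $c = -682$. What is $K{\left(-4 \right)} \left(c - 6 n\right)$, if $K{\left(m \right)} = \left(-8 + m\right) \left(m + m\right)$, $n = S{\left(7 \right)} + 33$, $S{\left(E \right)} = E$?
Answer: $-88512$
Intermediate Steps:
$n = 40$ ($n = 7 + 33 = 40$)
$K{\left(m \right)} = 2 m \left(-8 + m\right)$ ($K{\left(m \right)} = \left(-8 + m\right) 2 m = 2 m \left(-8 + m\right)$)
$K{\left(-4 \right)} \left(c - 6 n\right) = 2 \left(-4\right) \left(-8 - 4\right) \left(-682 - 240\right) = 2 \left(-4\right) \left(-12\right) \left(-682 - 240\right) = 96 \left(-922\right) = -88512$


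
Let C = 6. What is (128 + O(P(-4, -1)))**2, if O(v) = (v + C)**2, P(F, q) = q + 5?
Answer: 51984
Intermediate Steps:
P(F, q) = 5 + q
O(v) = (6 + v)**2 (O(v) = (v + 6)**2 = (6 + v)**2)
(128 + O(P(-4, -1)))**2 = (128 + (6 + (5 - 1))**2)**2 = (128 + (6 + 4)**2)**2 = (128 + 10**2)**2 = (128 + 100)**2 = 228**2 = 51984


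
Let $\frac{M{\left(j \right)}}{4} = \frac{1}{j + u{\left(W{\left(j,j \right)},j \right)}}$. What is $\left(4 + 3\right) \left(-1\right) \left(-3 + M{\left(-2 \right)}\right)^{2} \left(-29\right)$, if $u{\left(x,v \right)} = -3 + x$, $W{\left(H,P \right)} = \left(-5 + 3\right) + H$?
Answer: $\frac{195083}{81} \approx 2408.4$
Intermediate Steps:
$W{\left(H,P \right)} = -2 + H$
$M{\left(j \right)} = \frac{4}{-5 + 2 j}$ ($M{\left(j \right)} = \frac{4}{j + \left(-3 + \left(-2 + j\right)\right)} = \frac{4}{j + \left(-5 + j\right)} = \frac{4}{-5 + 2 j}$)
$\left(4 + 3\right) \left(-1\right) \left(-3 + M{\left(-2 \right)}\right)^{2} \left(-29\right) = \left(4 + 3\right) \left(-1\right) \left(-3 + \frac{4}{-5 + 2 \left(-2\right)}\right)^{2} \left(-29\right) = 7 \left(-1\right) \left(-3 + \frac{4}{-5 - 4}\right)^{2} \left(-29\right) = - 7 \left(-3 + \frac{4}{-9}\right)^{2} \left(-29\right) = - 7 \left(-3 + 4 \left(- \frac{1}{9}\right)\right)^{2} \left(-29\right) = - 7 \left(-3 - \frac{4}{9}\right)^{2} \left(-29\right) = - 7 \left(- \frac{31}{9}\right)^{2} \left(-29\right) = \left(-7\right) \frac{961}{81} \left(-29\right) = \left(- \frac{6727}{81}\right) \left(-29\right) = \frac{195083}{81}$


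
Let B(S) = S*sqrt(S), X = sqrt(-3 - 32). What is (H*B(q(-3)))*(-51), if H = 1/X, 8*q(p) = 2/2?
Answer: 51*I*sqrt(70)/1120 ≈ 0.38098*I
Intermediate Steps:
q(p) = 1/8 (q(p) = (2/2)/8 = (2*(1/2))/8 = (1/8)*1 = 1/8)
X = I*sqrt(35) (X = sqrt(-35) = I*sqrt(35) ≈ 5.9161*I)
H = -I*sqrt(35)/35 (H = 1/(I*sqrt(35)) = -I*sqrt(35)/35 ≈ -0.16903*I)
B(S) = S**(3/2)
(H*B(q(-3)))*(-51) = ((-I*sqrt(35)/35)*(1/8)**(3/2))*(-51) = ((-I*sqrt(35)/35)*(sqrt(2)/32))*(-51) = -I*sqrt(70)/1120*(-51) = 51*I*sqrt(70)/1120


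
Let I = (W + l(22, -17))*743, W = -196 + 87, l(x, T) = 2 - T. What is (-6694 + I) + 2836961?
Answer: 2763397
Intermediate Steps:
W = -109
I = -66870 (I = (-109 + (2 - 1*(-17)))*743 = (-109 + (2 + 17))*743 = (-109 + 19)*743 = -90*743 = -66870)
(-6694 + I) + 2836961 = (-6694 - 66870) + 2836961 = -73564 + 2836961 = 2763397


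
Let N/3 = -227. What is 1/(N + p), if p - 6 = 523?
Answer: -1/152 ≈ -0.0065789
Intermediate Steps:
N = -681 (N = 3*(-227) = -681)
p = 529 (p = 6 + 523 = 529)
1/(N + p) = 1/(-681 + 529) = 1/(-152) = -1/152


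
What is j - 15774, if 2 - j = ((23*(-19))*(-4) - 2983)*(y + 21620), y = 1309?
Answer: 28301543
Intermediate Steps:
j = 28317317 (j = 2 - ((23*(-19))*(-4) - 2983)*(1309 + 21620) = 2 - (-437*(-4) - 2983)*22929 = 2 - (1748 - 2983)*22929 = 2 - (-1235)*22929 = 2 - 1*(-28317315) = 2 + 28317315 = 28317317)
j - 15774 = 28317317 - 15774 = 28301543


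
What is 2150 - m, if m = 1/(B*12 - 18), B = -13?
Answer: 374101/174 ≈ 2150.0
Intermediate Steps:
m = -1/174 (m = 1/(-13*12 - 18) = 1/(-156 - 18) = 1/(-174) = -1/174 ≈ -0.0057471)
2150 - m = 2150 - 1*(-1/174) = 2150 + 1/174 = 374101/174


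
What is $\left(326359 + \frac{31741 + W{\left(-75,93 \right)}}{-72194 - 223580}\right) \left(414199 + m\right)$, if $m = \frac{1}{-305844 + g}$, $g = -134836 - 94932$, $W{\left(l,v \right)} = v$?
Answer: $\frac{5935376336337931923}{43908011} \approx 1.3518 \cdot 10^{11}$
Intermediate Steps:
$g = -229768$ ($g = -134836 - 94932 = -229768$)
$m = - \frac{1}{535612}$ ($m = \frac{1}{-305844 - 229768} = \frac{1}{-535612} = - \frac{1}{535612} \approx -1.867 \cdot 10^{-6}$)
$\left(326359 + \frac{31741 + W{\left(-75,93 \right)}}{-72194 - 223580}\right) \left(414199 + m\right) = \left(326359 + \frac{31741 + 93}{-72194 - 223580}\right) \left(414199 - \frac{1}{535612}\right) = \left(326359 + \frac{31834}{-295774}\right) \frac{221849954787}{535612} = \left(326359 + 31834 \left(- \frac{1}{295774}\right)\right) \frac{221849954787}{535612} = \left(326359 - \frac{15917}{147887}\right) \frac{221849954787}{535612} = \frac{48264237516}{147887} \cdot \frac{221849954787}{535612} = \frac{5935376336337931923}{43908011}$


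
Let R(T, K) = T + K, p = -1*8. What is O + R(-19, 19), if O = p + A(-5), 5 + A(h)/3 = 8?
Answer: 1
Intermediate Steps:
p = -8
A(h) = 9 (A(h) = -15 + 3*8 = -15 + 24 = 9)
R(T, K) = K + T
O = 1 (O = -8 + 9 = 1)
O + R(-19, 19) = 1 + (19 - 19) = 1 + 0 = 1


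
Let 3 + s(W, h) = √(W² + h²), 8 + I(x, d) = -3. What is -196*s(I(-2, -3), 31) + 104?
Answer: 692 - 196*√1082 ≈ -5755.2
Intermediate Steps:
I(x, d) = -11 (I(x, d) = -8 - 3 = -11)
s(W, h) = -3 + √(W² + h²)
-196*s(I(-2, -3), 31) + 104 = -196*(-3 + √((-11)² + 31²)) + 104 = -196*(-3 + √(121 + 961)) + 104 = -196*(-3 + √1082) + 104 = (588 - 196*√1082) + 104 = 692 - 196*√1082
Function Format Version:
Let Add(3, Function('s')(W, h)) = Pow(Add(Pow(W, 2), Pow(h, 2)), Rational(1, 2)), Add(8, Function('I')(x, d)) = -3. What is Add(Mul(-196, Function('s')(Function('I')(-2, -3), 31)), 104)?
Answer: Add(692, Mul(-196, Pow(1082, Rational(1, 2)))) ≈ -5755.2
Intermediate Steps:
Function('I')(x, d) = -11 (Function('I')(x, d) = Add(-8, -3) = -11)
Function('s')(W, h) = Add(-3, Pow(Add(Pow(W, 2), Pow(h, 2)), Rational(1, 2)))
Add(Mul(-196, Function('s')(Function('I')(-2, -3), 31)), 104) = Add(Mul(-196, Add(-3, Pow(Add(Pow(-11, 2), Pow(31, 2)), Rational(1, 2)))), 104) = Add(Mul(-196, Add(-3, Pow(Add(121, 961), Rational(1, 2)))), 104) = Add(Mul(-196, Add(-3, Pow(1082, Rational(1, 2)))), 104) = Add(Add(588, Mul(-196, Pow(1082, Rational(1, 2)))), 104) = Add(692, Mul(-196, Pow(1082, Rational(1, 2))))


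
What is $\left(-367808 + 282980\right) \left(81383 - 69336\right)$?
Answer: $-1021922916$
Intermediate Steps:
$\left(-367808 + 282980\right) \left(81383 - 69336\right) = - 84828 \left(81383 - 69336\right) = \left(-84828\right) 12047 = -1021922916$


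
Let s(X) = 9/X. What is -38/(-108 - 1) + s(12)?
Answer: 479/436 ≈ 1.0986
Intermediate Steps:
-38/(-108 - 1) + s(12) = -38/(-108 - 1) + 9/12 = -38/(-109) + 9*(1/12) = -1/109*(-38) + 3/4 = 38/109 + 3/4 = 479/436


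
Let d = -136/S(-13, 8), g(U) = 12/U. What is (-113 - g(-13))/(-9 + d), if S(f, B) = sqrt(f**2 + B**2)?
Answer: 3055329/4901 - 198152*sqrt(233)/4901 ≈ 6.2579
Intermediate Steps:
S(f, B) = sqrt(B**2 + f**2)
d = -136*sqrt(233)/233 (d = -136/sqrt(8**2 + (-13)**2) = -136/sqrt(64 + 169) = -136*sqrt(233)/233 ≈ -8.9097)
(-113 - g(-13))/(-9 + d) = (-113 - 12/(-13))/(-9 - 136*sqrt(233)/233) = (-113 - 12*(-1)/13)/(-9 - 136*sqrt(233)/233) = (-113 - 1*(-12/13))/(-9 - 136*sqrt(233)/233) = (-113 + 12/13)/(-9 - 136*sqrt(233)/233) = -1457/(13*(-9 - 136*sqrt(233)/233))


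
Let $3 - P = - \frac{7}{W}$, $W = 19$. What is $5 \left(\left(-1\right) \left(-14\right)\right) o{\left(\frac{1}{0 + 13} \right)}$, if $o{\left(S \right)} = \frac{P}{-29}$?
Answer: $- \frac{4480}{551} \approx -8.1307$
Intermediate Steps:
$P = \frac{64}{19}$ ($P = 3 - - \frac{7}{19} = 3 + \frac{7}{19} = \frac{64}{19} \approx 3.3684$)
$o{\left(S \right)} = - \frac{64}{551}$ ($o{\left(S \right)} = \frac{64}{19 \left(-29\right)} = \frac{64}{19} \left(- \frac{1}{29}\right) = - \frac{64}{551}$)
$5 \left(\left(-1\right) \left(-14\right)\right) o{\left(\frac{1}{0 + 13} \right)} = 5 \left(\left(-1\right) \left(-14\right)\right) \left(- \frac{64}{551}\right) = 5 \cdot 14 \left(- \frac{64}{551}\right) = 70 \left(- \frac{64}{551}\right) = - \frac{4480}{551}$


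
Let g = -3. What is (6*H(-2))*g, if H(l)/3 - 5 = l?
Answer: -162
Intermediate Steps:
H(l) = 15 + 3*l
(6*H(-2))*g = (6*(15 + 3*(-2)))*(-3) = (6*(15 - 6))*(-3) = (6*9)*(-3) = 54*(-3) = -162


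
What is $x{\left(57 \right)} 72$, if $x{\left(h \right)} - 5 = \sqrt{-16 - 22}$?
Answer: $360 + 72 i \sqrt{38} \approx 360.0 + 443.84 i$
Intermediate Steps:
$x{\left(h \right)} = 5 + i \sqrt{38}$ ($x{\left(h \right)} = 5 + \sqrt{-16 - 22} = 5 + \sqrt{-38} = 5 + i \sqrt{38}$)
$x{\left(57 \right)} 72 = \left(5 + i \sqrt{38}\right) 72 = 360 + 72 i \sqrt{38}$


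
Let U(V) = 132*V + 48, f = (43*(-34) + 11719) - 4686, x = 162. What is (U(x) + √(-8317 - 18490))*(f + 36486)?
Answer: 901365624 + 42057*I*√26807 ≈ 9.0137e+8 + 6.8859e+6*I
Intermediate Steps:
f = 5571 (f = (-1462 + 11719) - 4686 = 10257 - 4686 = 5571)
U(V) = 48 + 132*V
(U(x) + √(-8317 - 18490))*(f + 36486) = ((48 + 132*162) + √(-8317 - 18490))*(5571 + 36486) = ((48 + 21384) + √(-26807))*42057 = (21432 + I*√26807)*42057 = 901365624 + 42057*I*√26807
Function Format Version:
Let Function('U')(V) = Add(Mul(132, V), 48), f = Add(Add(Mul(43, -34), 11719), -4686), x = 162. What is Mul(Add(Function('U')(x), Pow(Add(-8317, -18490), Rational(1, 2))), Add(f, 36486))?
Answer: Add(901365624, Mul(42057, I, Pow(26807, Rational(1, 2)))) ≈ Add(9.0137e+8, Mul(6.8859e+6, I))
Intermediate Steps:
f = 5571 (f = Add(Add(-1462, 11719), -4686) = Add(10257, -4686) = 5571)
Function('U')(V) = Add(48, Mul(132, V))
Mul(Add(Function('U')(x), Pow(Add(-8317, -18490), Rational(1, 2))), Add(f, 36486)) = Mul(Add(Add(48, Mul(132, 162)), Pow(Add(-8317, -18490), Rational(1, 2))), Add(5571, 36486)) = Mul(Add(Add(48, 21384), Pow(-26807, Rational(1, 2))), 42057) = Mul(Add(21432, Mul(I, Pow(26807, Rational(1, 2)))), 42057) = Add(901365624, Mul(42057, I, Pow(26807, Rational(1, 2))))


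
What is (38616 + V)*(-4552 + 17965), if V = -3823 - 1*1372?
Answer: 448275873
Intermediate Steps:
V = -5195 (V = -3823 - 1372 = -5195)
(38616 + V)*(-4552 + 17965) = (38616 - 5195)*(-4552 + 17965) = 33421*13413 = 448275873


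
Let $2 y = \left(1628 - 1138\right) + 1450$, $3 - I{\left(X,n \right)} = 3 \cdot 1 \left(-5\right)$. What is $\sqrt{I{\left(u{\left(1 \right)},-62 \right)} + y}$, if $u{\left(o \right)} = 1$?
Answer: $2 \sqrt{247} \approx 31.432$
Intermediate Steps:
$I{\left(X,n \right)} = 18$ ($I{\left(X,n \right)} = 3 - 3 \cdot 1 \left(-5\right) = 3 - 3 \left(-5\right) = 3 - -15 = 3 + 15 = 18$)
$y = 970$ ($y = \frac{\left(1628 - 1138\right) + 1450}{2} = \frac{490 + 1450}{2} = \frac{1}{2} \cdot 1940 = 970$)
$\sqrt{I{\left(u{\left(1 \right)},-62 \right)} + y} = \sqrt{18 + 970} = \sqrt{988} = 2 \sqrt{247}$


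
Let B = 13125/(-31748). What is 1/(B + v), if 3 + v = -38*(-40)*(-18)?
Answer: -31748/868733649 ≈ -3.6545e-5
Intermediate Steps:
v = -27363 (v = -3 - 38*(-40)*(-18) = -3 + 1520*(-18) = -3 - 27360 = -27363)
B = -13125/31748 (B = 13125*(-1/31748) = -13125/31748 ≈ -0.41341)
1/(B + v) = 1/(-13125/31748 - 27363) = 1/(-868733649/31748) = -31748/868733649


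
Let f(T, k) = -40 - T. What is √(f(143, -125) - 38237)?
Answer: 2*I*√9605 ≈ 196.01*I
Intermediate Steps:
√(f(143, -125) - 38237) = √((-40 - 1*143) - 38237) = √((-40 - 143) - 38237) = √(-183 - 38237) = √(-38420) = 2*I*√9605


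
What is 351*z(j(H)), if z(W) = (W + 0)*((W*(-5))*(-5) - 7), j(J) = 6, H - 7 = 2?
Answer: 301158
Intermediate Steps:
H = 9 (H = 7 + 2 = 9)
z(W) = W*(-7 + 25*W) (z(W) = W*(-5*W*(-5) - 7) = W*(25*W - 7) = W*(-7 + 25*W))
351*z(j(H)) = 351*(6*(-7 + 25*6)) = 351*(6*(-7 + 150)) = 351*(6*143) = 351*858 = 301158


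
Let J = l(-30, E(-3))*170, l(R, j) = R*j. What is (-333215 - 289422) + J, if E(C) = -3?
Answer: -607337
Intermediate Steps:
J = 15300 (J = -30*(-3)*170 = 90*170 = 15300)
(-333215 - 289422) + J = (-333215 - 289422) + 15300 = -622637 + 15300 = -607337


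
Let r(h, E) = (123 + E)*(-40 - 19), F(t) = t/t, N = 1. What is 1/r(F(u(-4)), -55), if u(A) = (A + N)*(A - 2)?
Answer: -1/4012 ≈ -0.00024925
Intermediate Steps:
u(A) = (1 + A)*(-2 + A) (u(A) = (A + 1)*(A - 2) = (1 + A)*(-2 + A))
F(t) = 1
r(h, E) = -7257 - 59*E (r(h, E) = (123 + E)*(-59) = -7257 - 59*E)
1/r(F(u(-4)), -55) = 1/(-7257 - 59*(-55)) = 1/(-7257 + 3245) = 1/(-4012) = -1/4012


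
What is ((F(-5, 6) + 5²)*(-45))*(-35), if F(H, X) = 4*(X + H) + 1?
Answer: 47250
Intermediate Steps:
F(H, X) = 1 + 4*H + 4*X (F(H, X) = 4*(H + X) + 1 = (4*H + 4*X) + 1 = 1 + 4*H + 4*X)
((F(-5, 6) + 5²)*(-45))*(-35) = (((1 + 4*(-5) + 4*6) + 5²)*(-45))*(-35) = (((1 - 20 + 24) + 25)*(-45))*(-35) = ((5 + 25)*(-45))*(-35) = (30*(-45))*(-35) = -1350*(-35) = 47250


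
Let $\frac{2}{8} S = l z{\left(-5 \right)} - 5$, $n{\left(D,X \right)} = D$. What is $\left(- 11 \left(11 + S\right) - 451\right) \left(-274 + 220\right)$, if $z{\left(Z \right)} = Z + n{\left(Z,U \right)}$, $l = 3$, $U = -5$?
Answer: $-52272$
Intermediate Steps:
$z{\left(Z \right)} = 2 Z$ ($z{\left(Z \right)} = Z + Z = 2 Z$)
$S = -140$ ($S = 4 \left(3 \cdot 2 \left(-5\right) - 5\right) = 4 \left(3 \left(-10\right) - 5\right) = 4 \left(-30 - 5\right) = 4 \left(-35\right) = -140$)
$\left(- 11 \left(11 + S\right) - 451\right) \left(-274 + 220\right) = \left(- 11 \left(11 - 140\right) - 451\right) \left(-274 + 220\right) = \left(\left(-11\right) \left(-129\right) - 451\right) \left(-54\right) = \left(1419 - 451\right) \left(-54\right) = 968 \left(-54\right) = -52272$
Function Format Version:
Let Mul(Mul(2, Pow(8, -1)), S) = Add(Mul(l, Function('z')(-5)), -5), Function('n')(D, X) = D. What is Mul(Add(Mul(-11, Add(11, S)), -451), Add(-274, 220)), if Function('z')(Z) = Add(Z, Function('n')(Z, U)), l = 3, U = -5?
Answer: -52272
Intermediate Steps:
Function('z')(Z) = Mul(2, Z) (Function('z')(Z) = Add(Z, Z) = Mul(2, Z))
S = -140 (S = Mul(4, Add(Mul(3, Mul(2, -5)), -5)) = Mul(4, Add(Mul(3, -10), -5)) = Mul(4, Add(-30, -5)) = Mul(4, -35) = -140)
Mul(Add(Mul(-11, Add(11, S)), -451), Add(-274, 220)) = Mul(Add(Mul(-11, Add(11, -140)), -451), Add(-274, 220)) = Mul(Add(Mul(-11, -129), -451), -54) = Mul(Add(1419, -451), -54) = Mul(968, -54) = -52272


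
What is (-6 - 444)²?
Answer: 202500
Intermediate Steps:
(-6 - 444)² = (-450)² = 202500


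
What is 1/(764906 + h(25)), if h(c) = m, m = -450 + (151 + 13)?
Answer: 1/764620 ≈ 1.3078e-6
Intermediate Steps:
m = -286 (m = -450 + 164 = -286)
h(c) = -286
1/(764906 + h(25)) = 1/(764906 - 286) = 1/764620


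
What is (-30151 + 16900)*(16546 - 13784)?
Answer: -36599262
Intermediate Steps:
(-30151 + 16900)*(16546 - 13784) = -13251*2762 = -36599262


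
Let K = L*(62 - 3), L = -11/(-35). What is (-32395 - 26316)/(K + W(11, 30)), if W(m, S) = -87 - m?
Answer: 2054885/2781 ≈ 738.90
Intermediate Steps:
L = 11/35 (L = -11*(-1/35) = 11/35 ≈ 0.31429)
K = 649/35 (K = 11*(62 - 3)/35 = (11/35)*59 = 649/35 ≈ 18.543)
(-32395 - 26316)/(K + W(11, 30)) = (-32395 - 26316)/(649/35 + (-87 - 1*11)) = -58711/(649/35 + (-87 - 11)) = -58711/(649/35 - 98) = -58711/(-2781/35) = -58711*(-35/2781) = 2054885/2781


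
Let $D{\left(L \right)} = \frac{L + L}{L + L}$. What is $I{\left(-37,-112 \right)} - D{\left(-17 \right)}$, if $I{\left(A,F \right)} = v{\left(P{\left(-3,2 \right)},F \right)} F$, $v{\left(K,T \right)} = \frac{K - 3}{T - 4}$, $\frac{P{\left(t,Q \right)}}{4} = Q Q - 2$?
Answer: $\frac{111}{29} \approx 3.8276$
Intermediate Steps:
$P{\left(t,Q \right)} = -8 + 4 Q^{2}$ ($P{\left(t,Q \right)} = 4 \left(Q Q - 2\right) = 4 \left(Q^{2} - 2\right) = 4 \left(-2 + Q^{2}\right) = -8 + 4 Q^{2}$)
$v{\left(K,T \right)} = \frac{-3 + K}{-4 + T}$
$I{\left(A,F \right)} = \frac{5 F}{-4 + F}$ ($I{\left(A,F \right)} = \frac{-3 - \left(8 - 4 \cdot 2^{2}\right)}{-4 + F} F = \frac{-3 + \left(-8 + 4 \cdot 4\right)}{-4 + F} F = \frac{-3 + \left(-8 + 16\right)}{-4 + F} F = \frac{-3 + 8}{-4 + F} F = \frac{1}{-4 + F} 5 F = \frac{5}{-4 + F} F = \frac{5 F}{-4 + F}$)
$D{\left(L \right)} = 1$ ($D{\left(L \right)} = \frac{2 L}{2 L} = 2 L \frac{1}{2 L} = 1$)
$I{\left(-37,-112 \right)} - D{\left(-17 \right)} = 5 \left(-112\right) \frac{1}{-4 - 112} - 1 = 5 \left(-112\right) \frac{1}{-116} - 1 = 5 \left(-112\right) \left(- \frac{1}{116}\right) - 1 = \frac{140}{29} - 1 = \frac{111}{29}$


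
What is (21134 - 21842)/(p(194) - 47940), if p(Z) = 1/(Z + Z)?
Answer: 274704/18600719 ≈ 0.014768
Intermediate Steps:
p(Z) = 1/(2*Z)
(21134 - 21842)/(p(194) - 47940) = (21134 - 21842)/((1/2)/194 - 47940) = -708/((1/2)*(1/194) - 47940) = -708/(1/388 - 47940) = -708/(-18600719/388) = -708*(-388/18600719) = 274704/18600719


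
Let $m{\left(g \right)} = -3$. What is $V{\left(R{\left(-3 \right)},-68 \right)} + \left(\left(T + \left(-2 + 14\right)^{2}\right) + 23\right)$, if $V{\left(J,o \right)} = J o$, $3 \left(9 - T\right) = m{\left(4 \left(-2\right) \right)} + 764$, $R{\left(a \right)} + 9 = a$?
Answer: $\frac{2215}{3} \approx 738.33$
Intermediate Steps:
$R{\left(a \right)} = -9 + a$
$T = - \frac{734}{3}$ ($T = 9 - \frac{-3 + 764}{3} = 9 - \frac{761}{3} = - \frac{734}{3} \approx -244.67$)
$V{\left(R{\left(-3 \right)},-68 \right)} + \left(\left(T + \left(-2 + 14\right)^{2}\right) + 23\right) = \left(-9 - 3\right) \left(-68\right) + \left(\left(- \frac{734}{3} + \left(-2 + 14\right)^{2}\right) + 23\right) = \left(-12\right) \left(-68\right) + \left(\left(- \frac{734}{3} + 12^{2}\right) + 23\right) = 816 + \left(\left(- \frac{734}{3} + 144\right) + 23\right) = 816 + \left(- \frac{302}{3} + 23\right) = 816 - \frac{233}{3} = \frac{2215}{3}$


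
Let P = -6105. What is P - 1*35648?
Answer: -41753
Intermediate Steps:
P - 1*35648 = -6105 - 1*35648 = -6105 - 35648 = -41753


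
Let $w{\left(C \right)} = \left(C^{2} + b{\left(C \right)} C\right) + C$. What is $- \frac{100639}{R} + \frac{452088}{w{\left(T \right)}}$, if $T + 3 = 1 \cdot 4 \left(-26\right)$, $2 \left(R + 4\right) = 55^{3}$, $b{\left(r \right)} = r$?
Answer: $\frac{23541732466}{1263890099} \approx 18.626$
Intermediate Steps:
$R = \frac{166367}{2}$ ($R = -4 + \frac{55^{3}}{2} = -4 + \frac{1}{2} \cdot 166375 = -4 + \frac{166375}{2} = \frac{166367}{2} \approx 83184.0$)
$T = -107$ ($T = -3 + 1 \cdot 4 \left(-26\right) = -3 + 4 \left(-26\right) = -3 - 104 = -107$)
$w{\left(C \right)} = C + 2 C^{2}$ ($w{\left(C \right)} = \left(C^{2} + C C\right) + C = \left(C^{2} + C^{2}\right) + C = 2 C^{2} + C = C + 2 C^{2}$)
$- \frac{100639}{R} + \frac{452088}{w{\left(T \right)}} = - \frac{100639}{\frac{166367}{2}} + \frac{452088}{\left(-107\right) \left(1 + 2 \left(-107\right)\right)} = \left(-100639\right) \frac{2}{166367} + \frac{452088}{\left(-107\right) \left(1 - 214\right)} = - \frac{201278}{166367} + \frac{452088}{\left(-107\right) \left(-213\right)} = - \frac{201278}{166367} + \frac{452088}{22791} = - \frac{201278}{166367} + 452088 \cdot \frac{1}{22791} = - \frac{201278}{166367} + \frac{150696}{7597} = \frac{23541732466}{1263890099}$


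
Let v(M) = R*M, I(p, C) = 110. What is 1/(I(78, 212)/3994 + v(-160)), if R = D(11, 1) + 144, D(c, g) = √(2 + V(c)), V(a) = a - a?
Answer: -3675344701/84671673244793 + 127616288*√2/423358366223965 ≈ -4.2981e-5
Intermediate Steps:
V(a) = 0
D(c, g) = √2 (D(c, g) = √(2 + 0) = √2)
R = 144 + √2 (R = √2 + 144 = 144 + √2 ≈ 145.41)
v(M) = M*(144 + √2) (v(M) = (144 + √2)*M = M*(144 + √2))
1/(I(78, 212)/3994 + v(-160)) = 1/(110/3994 - 160*(144 + √2)) = 1/(110*(1/3994) + (-23040 - 160*√2)) = 1/(55/1997 + (-23040 - 160*√2)) = 1/(-46010825/1997 - 160*√2)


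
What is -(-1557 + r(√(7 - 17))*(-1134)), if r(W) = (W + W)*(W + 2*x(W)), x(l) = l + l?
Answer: -111843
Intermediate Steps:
x(l) = 2*l
r(W) = 10*W² (r(W) = (W + W)*(W + 2*(2*W)) = (2*W)*(W + 4*W) = (2*W)*(5*W) = 10*W²)
-(-1557 + r(√(7 - 17))*(-1134)) = -(-1557 + (10*(√(7 - 17))²)*(-1134)) = -(-1557 + (10*(√(-10))²)*(-1134)) = -(-1557 + (10*(I*√10)²)*(-1134)) = -(-1557 + (10*(-10))*(-1134)) = -(-1557 - 100*(-1134)) = -(-1557 + 113400) = -1*111843 = -111843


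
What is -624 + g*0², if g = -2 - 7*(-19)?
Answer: -624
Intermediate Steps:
g = 131 (g = -2 + 133 = 131)
-624 + g*0² = -624 + 131*0² = -624 + 131*0 = -624 + 0 = -624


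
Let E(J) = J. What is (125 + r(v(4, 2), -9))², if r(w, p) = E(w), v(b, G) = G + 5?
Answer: 17424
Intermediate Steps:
v(b, G) = 5 + G
r(w, p) = w
(125 + r(v(4, 2), -9))² = (125 + (5 + 2))² = (125 + 7)² = 132² = 17424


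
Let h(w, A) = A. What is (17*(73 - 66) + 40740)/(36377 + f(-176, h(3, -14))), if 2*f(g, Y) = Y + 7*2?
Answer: 40859/36377 ≈ 1.1232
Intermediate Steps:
f(g, Y) = 7 + Y/2 (f(g, Y) = (Y + 7*2)/2 = (Y + 14)/2 = (14 + Y)/2 = 7 + Y/2)
(17*(73 - 66) + 40740)/(36377 + f(-176, h(3, -14))) = (17*(73 - 66) + 40740)/(36377 + (7 + (½)*(-14))) = (17*7 + 40740)/(36377 + (7 - 7)) = (119 + 40740)/(36377 + 0) = 40859/36377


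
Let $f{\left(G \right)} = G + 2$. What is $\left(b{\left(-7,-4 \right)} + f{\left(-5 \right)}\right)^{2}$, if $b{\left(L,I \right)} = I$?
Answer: $49$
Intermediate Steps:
$f{\left(G \right)} = 2 + G$
$\left(b{\left(-7,-4 \right)} + f{\left(-5 \right)}\right)^{2} = \left(-4 + \left(2 - 5\right)\right)^{2} = \left(-4 - 3\right)^{2} = \left(-7\right)^{2} = 49$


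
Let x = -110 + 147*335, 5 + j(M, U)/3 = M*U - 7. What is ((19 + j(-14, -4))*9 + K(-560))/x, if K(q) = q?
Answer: 799/49135 ≈ 0.016261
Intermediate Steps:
j(M, U) = -36 + 3*M*U (j(M, U) = -15 + 3*(M*U - 7) = -15 + 3*(-7 + M*U) = -15 + (-21 + 3*M*U) = -36 + 3*M*U)
x = 49135 (x = -110 + 49245 = 49135)
((19 + j(-14, -4))*9 + K(-560))/x = ((19 + (-36 + 3*(-14)*(-4)))*9 - 560)/49135 = ((19 + (-36 + 168))*9 - 560)*(1/49135) = ((19 + 132)*9 - 560)*(1/49135) = (151*9 - 560)*(1/49135) = (1359 - 560)*(1/49135) = 799*(1/49135) = 799/49135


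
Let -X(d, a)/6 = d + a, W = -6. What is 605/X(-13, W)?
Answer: 605/114 ≈ 5.3070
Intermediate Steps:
X(d, a) = -6*a - 6*d (X(d, a) = -6*(d + a) = -6*(a + d) = -6*a - 6*d)
605/X(-13, W) = 605/(-6*(-6) - 6*(-13)) = 605/(36 + 78) = 605/114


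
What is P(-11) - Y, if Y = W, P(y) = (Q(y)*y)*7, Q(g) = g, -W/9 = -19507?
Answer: -174716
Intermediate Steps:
W = 175563 (W = -9*(-19507) = 175563)
P(y) = 7*y² (P(y) = (y*y)*7 = y²*7 = 7*y²)
Y = 175563
P(-11) - Y = 7*(-11)² - 1*175563 = 7*121 - 175563 = 847 - 175563 = -174716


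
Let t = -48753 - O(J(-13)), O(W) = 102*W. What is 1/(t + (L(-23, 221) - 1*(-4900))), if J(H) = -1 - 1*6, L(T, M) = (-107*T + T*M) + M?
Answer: -1/45540 ≈ -2.1959e-5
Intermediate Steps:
L(T, M) = M - 107*T + M*T (L(T, M) = (-107*T + M*T) + M = M - 107*T + M*T)
J(H) = -7 (J(H) = -1 - 6 = -7)
t = -48039 (t = -48753 - 102*(-7) = -48753 - 1*(-714) = -48753 + 714 = -48039)
1/(t + (L(-23, 221) - 1*(-4900))) = 1/(-48039 + ((221 - 107*(-23) + 221*(-23)) - 1*(-4900))) = 1/(-48039 + ((221 + 2461 - 5083) + 4900)) = 1/(-48039 + (-2401 + 4900)) = 1/(-48039 + 2499) = 1/(-45540) = -1/45540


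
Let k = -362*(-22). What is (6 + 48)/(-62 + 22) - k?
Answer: -159307/20 ≈ -7965.4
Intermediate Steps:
k = 7964
(6 + 48)/(-62 + 22) - k = (6 + 48)/(-62 + 22) - 1*7964 = 54/(-40) - 7964 = 54*(-1/40) - 7964 = -27/20 - 7964 = -159307/20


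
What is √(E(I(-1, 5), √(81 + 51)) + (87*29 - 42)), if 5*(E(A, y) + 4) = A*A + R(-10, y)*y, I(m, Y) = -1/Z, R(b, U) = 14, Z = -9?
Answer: √(5015930 + 11340*√33)/45 ≈ 50.092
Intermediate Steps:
I(m, Y) = ⅑ (I(m, Y) = -1/(-9) = -1*(-⅑) = ⅑)
E(A, y) = -4 + A²/5 + 14*y/5 (E(A, y) = -4 + (A*A + 14*y)/5 = -4 + (A² + 14*y)/5 = -4 + (A²/5 + 14*y/5) = -4 + A²/5 + 14*y/5)
√(E(I(-1, 5), √(81 + 51)) + (87*29 - 42)) = √((-4 + (⅑)²/5 + 14*√(81 + 51)/5) + (87*29 - 42)) = √((-4 + (⅕)*(1/81) + 14*√132/5) + (2523 - 42)) = √((-4 + 1/405 + 14*(2*√33)/5) + 2481) = √((-4 + 1/405 + 28*√33/5) + 2481) = √((-1619/405 + 28*√33/5) + 2481) = √(1003186/405 + 28*√33/5)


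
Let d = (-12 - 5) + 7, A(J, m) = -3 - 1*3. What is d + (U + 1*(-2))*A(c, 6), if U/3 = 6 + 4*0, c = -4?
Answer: -106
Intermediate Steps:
A(J, m) = -6 (A(J, m) = -3 - 3 = -6)
U = 18 (U = 3*(6 + 4*0) = 3*(6 + 0) = 3*6 = 18)
d = -10 (d = -17 + 7 = -10)
d + (U + 1*(-2))*A(c, 6) = -10 + (18 + 1*(-2))*(-6) = -10 + (18 - 2)*(-6) = -10 + 16*(-6) = -10 - 96 = -106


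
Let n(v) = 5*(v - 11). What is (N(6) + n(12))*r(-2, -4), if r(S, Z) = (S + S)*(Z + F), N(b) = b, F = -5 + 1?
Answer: 352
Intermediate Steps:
F = -4
n(v) = -55 + 5*v (n(v) = 5*(-11 + v) = -55 + 5*v)
r(S, Z) = 2*S*(-4 + Z) (r(S, Z) = (S + S)*(Z - 4) = (2*S)*(-4 + Z) = 2*S*(-4 + Z))
(N(6) + n(12))*r(-2, -4) = (6 + (-55 + 5*12))*(2*(-2)*(-4 - 4)) = (6 + (-55 + 60))*(2*(-2)*(-8)) = (6 + 5)*32 = 11*32 = 352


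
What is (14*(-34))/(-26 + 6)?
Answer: 119/5 ≈ 23.800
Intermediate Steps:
(14*(-34))/(-26 + 6) = -476/(-20) = -476*(-1/20) = 119/5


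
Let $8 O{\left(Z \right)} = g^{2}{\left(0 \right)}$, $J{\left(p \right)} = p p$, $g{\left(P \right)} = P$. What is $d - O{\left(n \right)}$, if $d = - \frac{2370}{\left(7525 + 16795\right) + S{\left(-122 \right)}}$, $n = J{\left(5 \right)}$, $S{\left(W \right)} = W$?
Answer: $- \frac{395}{4033} \approx -0.097942$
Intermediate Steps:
$J{\left(p \right)} = p^{2}$
$n = 25$ ($n = 5^{2} = 25$)
$O{\left(Z \right)} = 0$ ($O{\left(Z \right)} = \frac{0^{2}}{8} = \frac{1}{8} \cdot 0 = 0$)
$d = - \frac{395}{4033}$ ($d = - \frac{2370}{\left(7525 + 16795\right) - 122} = - \frac{2370}{24320 - 122} = - \frac{2370}{24198} = \left(-2370\right) \frac{1}{24198} = - \frac{395}{4033} \approx -0.097942$)
$d - O{\left(n \right)} = - \frac{395}{4033} - 0 = - \frac{395}{4033} + 0 = - \frac{395}{4033}$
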